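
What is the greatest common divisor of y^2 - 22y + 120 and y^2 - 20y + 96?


Factor each:
  y^2 - 22y + 120 = (y - 12)(y - 10)
  y^2 - 20y + 96 = (y - 12)(y - 8)
Common monic factor: y - 12


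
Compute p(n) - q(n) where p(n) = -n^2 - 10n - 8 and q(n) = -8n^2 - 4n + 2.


Distribute the minus sign:
  (-n^2 - 10n - 8)
- (-8n^2 - 4n + 2)
Negate second polynomial: 8n^2 + 4n - 2
Add: 7n^2 - 6n - 10


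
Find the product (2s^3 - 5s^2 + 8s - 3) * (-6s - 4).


Distribute each term of the first polynomial:
  (2s^3)(-6s - 4) = -12s^4 - 8s^3
  (-5s^2)(-6s - 4) = 30s^3 + 20s^2
  (8s)(-6s - 4) = -48s^2 - 32s
  (-3)(-6s - 4) = 18s + 12
Sum: -12s^4 + 22s^3 - 28s^2 - 14s + 12


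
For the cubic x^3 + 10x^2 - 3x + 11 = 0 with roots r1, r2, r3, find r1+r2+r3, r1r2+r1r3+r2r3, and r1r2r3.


Monic cubic x^3+bx^2+cx+d=0: sum=-b, pairwise sum=c, product=-d.
b=10, c=-3, d=11
r1+r2+r3 = -10
r1r2+r1r3+r2r3 = -3
r1r2r3 = -11


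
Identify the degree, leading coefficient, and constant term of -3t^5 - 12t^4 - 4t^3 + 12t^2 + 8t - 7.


Highest power of t is 5, with coefficient -3. Constant term is -7.
Degree = 5, leading coefficient = -3, constant term = -7


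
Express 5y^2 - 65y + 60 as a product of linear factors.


Roots satisfy r1 + r2 = -b/a = 13 and r1*r2 = c/a = 12.
So r1 = 12, r2 = 1.
5y^2 - 65y + 60 = 5(y - r1)(y - r2) = 5(y - 12)(y - 1)


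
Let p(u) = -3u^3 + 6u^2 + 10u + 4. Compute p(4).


Using direct substitution:
  -3 * (4)^3 = -192
  6 * (4)^2 = 96
  10 * (4)^1 = 40
  constant: 4
Sum = -192 + 96 + 40 + 4 = -52


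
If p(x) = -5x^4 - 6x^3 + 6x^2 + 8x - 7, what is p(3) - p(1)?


p(3) = -496
p(1) = -4
p(3) - p(1) = -496 + 4 = -492


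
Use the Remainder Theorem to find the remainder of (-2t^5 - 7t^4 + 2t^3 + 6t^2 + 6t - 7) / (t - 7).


By the Remainder Theorem, the remainder equals p(7):
  -2*(7)^5 = -33614
  -7*(7)^4 = -16807
  2*(7)^3 = 686
  6*(7)^2 = 294
  6*(7)^1 = 42
  constant: -7
Sum: -33614 - 16807 + 686 + 294 + 42 - 7 = -49406


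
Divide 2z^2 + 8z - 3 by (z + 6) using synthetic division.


Synthetic division with c = -6. Coefficients: 2, 8, -3
Bring down 2.
  2 * -6 = -12; -12 + 8 = -4
  -4 * -6 = 24; 24 - 3 = 21
Quotient: 2z - 4, Remainder: 21


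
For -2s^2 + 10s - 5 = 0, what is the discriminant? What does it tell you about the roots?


D = b^2 - 4ac = (10)^2 - 4(-2)(-5) = 100 - 40 = 60
Since D > 0: two distinct irrational roots


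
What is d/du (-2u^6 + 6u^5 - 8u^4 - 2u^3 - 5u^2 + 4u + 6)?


Apply the power rule term by term:
  d/du(-2u^6) = -12u^5
  d/du(6u^5) = 30u^4
  d/du(-8u^4) = -32u^3
  d/du(-2u^3) = -6u^2
  d/du(-5u^2) = -10u
  d/du(4u) = 4
  d/du(6) = 0
p'(u) = -12u^5 + 30u^4 - 32u^3 - 6u^2 - 10u + 4


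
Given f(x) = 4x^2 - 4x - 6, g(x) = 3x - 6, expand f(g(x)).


Substitute g(x) into f:
f(g(x)) = 4*(3x - 6)^2 + (-4)*(3x - 6) + (-6)
(3x - 6)^2 = 9x^2 - 36x + 36
Expand and combine: 36x^2 - 156x + 162


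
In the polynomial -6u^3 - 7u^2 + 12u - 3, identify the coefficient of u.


Read off the coefficient of u: 12


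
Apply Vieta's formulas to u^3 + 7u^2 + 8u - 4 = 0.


Monic cubic u^3+bu^2+cu+d=0: sum=-b, pairwise sum=c, product=-d.
b=7, c=8, d=-4
r1+r2+r3 = -7
r1r2+r1r3+r2r3 = 8
r1r2r3 = 4


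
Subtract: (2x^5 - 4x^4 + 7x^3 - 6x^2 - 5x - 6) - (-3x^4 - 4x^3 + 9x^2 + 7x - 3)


Distribute the minus sign:
  (2x^5 - 4x^4 + 7x^3 - 6x^2 - 5x - 6)
- (-3x^4 - 4x^3 + 9x^2 + 7x - 3)
Negate second polynomial: 3x^4 + 4x^3 - 9x^2 - 7x + 3
Add: 2x^5 - x^4 + 11x^3 - 15x^2 - 12x - 3


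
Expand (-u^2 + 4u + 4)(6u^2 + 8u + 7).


Distribute each term of the first polynomial:
  (-u^2)(6u^2 + 8u + 7) = -6u^4 - 8u^3 - 7u^2
  (4u)(6u^2 + 8u + 7) = 24u^3 + 32u^2 + 28u
  (4)(6u^2 + 8u + 7) = 24u^2 + 32u + 28
Sum: -6u^4 + 16u^3 + 49u^2 + 60u + 28


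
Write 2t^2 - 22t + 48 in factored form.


Roots satisfy r1 + r2 = -b/a = 11 and r1*r2 = c/a = 24.
So r1 = 8, r2 = 3.
2t^2 - 22t + 48 = 2(t - r1)(t - r2) = 2(t - 8)(t - 3)


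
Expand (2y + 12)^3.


Expand (2y + 12)^3 by repeated multiplication:
  (2y + 12)^2 = 4y^2 + 48y + 144
= 8y^3 + 144y^2 + 864y + 1728


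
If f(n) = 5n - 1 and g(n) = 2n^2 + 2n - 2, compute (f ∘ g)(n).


Substitute g(n) into f:
f(g(n)) = 5*(2n^2 + 2n - 2) + (-1)
Expand and combine: 10n^2 + 10n - 11


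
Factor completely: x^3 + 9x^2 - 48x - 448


Try integer roots (divisors of -448). x=7: p(7)=0.
Divide out (x - 7): quotient is x^2 + 16x + 64.
Factor the quadratic: (x + 8)(x + 8)
Result: (x - 7)(x + 8)(x + 8)


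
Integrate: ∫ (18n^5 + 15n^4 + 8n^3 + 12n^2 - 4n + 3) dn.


Reverse power rule on each term:
  ∫ 18n^5 dn = 3n^6
  ∫ 15n^4 dn = 3n^5
  ∫ 8n^3 dn = 2n^4
  ∫ 12n^2 dn = 4n^3
  ∫ -4n dn = -2n^2
  ∫ 3 dn = 3n
F(n) = 3n^6 + 3n^5 + 2n^4 + 4n^3 - 2n^2 + 3n + C


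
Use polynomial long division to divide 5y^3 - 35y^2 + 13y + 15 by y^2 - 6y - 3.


(5y^3 - 35y^2 + 13y + 15) / (y^2 - 6y - 3)
Step 1: 5y * (y^2 - 6y - 3) = 5y^3 - 30y^2 - 15y; subtract.
Step 2: -5 * (y^2 - 6y - 3) = -5y^2 + 30y + 15; subtract.
Quotient: 5y - 5, Remainder: -2y


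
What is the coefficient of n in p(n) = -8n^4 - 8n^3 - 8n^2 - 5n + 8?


Read off the coefficient of n: -5


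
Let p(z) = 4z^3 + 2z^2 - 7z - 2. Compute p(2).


Using direct substitution:
  4 * (2)^3 = 32
  2 * (2)^2 = 8
  -7 * (2)^1 = -14
  constant: -2
Sum = 32 + 8 - 14 - 2 = 24


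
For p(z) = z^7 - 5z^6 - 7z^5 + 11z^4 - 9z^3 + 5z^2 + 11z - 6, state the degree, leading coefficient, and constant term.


Highest power of z is 7, with coefficient 1. Constant term is -6.
Degree = 7, leading coefficient = 1, constant term = -6


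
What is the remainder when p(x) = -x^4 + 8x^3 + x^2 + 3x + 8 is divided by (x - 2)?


By the Remainder Theorem, the remainder equals p(2):
  -1*(2)^4 = -16
  8*(2)^3 = 64
  1*(2)^2 = 4
  3*(2)^1 = 6
  constant: 8
Sum: -16 + 64 + 4 + 6 + 8 = 66


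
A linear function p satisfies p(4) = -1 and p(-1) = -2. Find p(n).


p(n) = mn + b. Using p(4)=-1, p(-1)=-2:
m = (-1 + 2)/(4 + 1) = 1/5 = 1/5
b = -1 - m*(4) = -1 - 4/5 = -9/5
p(n) = (1/5)n - (9/5)


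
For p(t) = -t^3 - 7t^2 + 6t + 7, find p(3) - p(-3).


p(3) = -65
p(-3) = -47
p(3) - p(-3) = -65 + 47 = -18


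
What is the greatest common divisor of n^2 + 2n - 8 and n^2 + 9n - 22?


Factor each:
  n^2 + 2n - 8 = (n - 2)(n + 4)
  n^2 + 9n - 22 = (n - 2)(n + 11)
Common monic factor: n - 2


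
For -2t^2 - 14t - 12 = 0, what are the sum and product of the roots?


For at^2+bt+c=0: sum = -b/a, product = c/a.
a=-2, b=-14, c=-12
Sum = -(-14)/-2 = -7
Product = (-12)/-2 = 6


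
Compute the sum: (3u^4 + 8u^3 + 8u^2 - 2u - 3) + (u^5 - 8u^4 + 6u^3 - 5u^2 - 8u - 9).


Align terms by degree and add:
  3u^4 + 8u^3 + 8u^2 - 2u - 3
+ u^5 - 8u^4 + 6u^3 - 5u^2 - 8u - 9
= u^5 - 5u^4 + 14u^3 + 3u^2 - 10u - 12


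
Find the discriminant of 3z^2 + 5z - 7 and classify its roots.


D = b^2 - 4ac = (5)^2 - 4(3)(-7) = 25 + 84 = 109
Since D > 0: two distinct irrational roots


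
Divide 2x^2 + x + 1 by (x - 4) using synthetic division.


Synthetic division with c = 4. Coefficients: 2, 1, 1
Bring down 2.
  2 * 4 = 8; 8 + 1 = 9
  9 * 4 = 36; 36 + 1 = 37
Quotient: 2x + 9, Remainder: 37


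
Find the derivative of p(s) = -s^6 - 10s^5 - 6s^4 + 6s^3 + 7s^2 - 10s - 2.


Apply the power rule term by term:
  d/ds(-s^6) = -6s^5
  d/ds(-10s^5) = -50s^4
  d/ds(-6s^4) = -24s^3
  d/ds(6s^3) = 18s^2
  d/ds(7s^2) = 14s
  d/ds(-10s) = -10
  d/ds(-2) = 0
p'(s) = -6s^5 - 50s^4 - 24s^3 + 18s^2 + 14s - 10


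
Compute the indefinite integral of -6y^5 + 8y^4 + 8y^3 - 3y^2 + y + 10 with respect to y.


Reverse power rule on each term:
  ∫ -6y^5 dy = -y^6
  ∫ 8y^4 dy = (8/5)y^5
  ∫ 8y^3 dy = 2y^4
  ∫ -3y^2 dy = -y^3
  ∫ y dy = (1/2)y^2
  ∫ 10 dy = 10y
F(y) = -y^6 + (8/5)y^5 + 2y^4 - y^3 + (1/2)y^2 + 10y + C


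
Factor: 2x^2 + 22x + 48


Roots satisfy r1 + r2 = -b/a = -11 and r1*r2 = c/a = 24.
So r1 = -8, r2 = -3.
2x^2 + 22x + 48 = 2(x - r1)(x - r2) = 2(x + 8)(x + 3)


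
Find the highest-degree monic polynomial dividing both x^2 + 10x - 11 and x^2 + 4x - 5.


Factor each:
  x^2 + 10x - 11 = (x - 1)(x + 11)
  x^2 + 4x - 5 = (x - 1)(x + 5)
Common monic factor: x - 1


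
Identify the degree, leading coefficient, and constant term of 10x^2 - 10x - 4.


Highest power of x is 2, with coefficient 10. Constant term is -4.
Degree = 2, leading coefficient = 10, constant term = -4


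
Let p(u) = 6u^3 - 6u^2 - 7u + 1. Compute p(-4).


Using direct substitution:
  6 * (-4)^3 = -384
  -6 * (-4)^2 = -96
  -7 * (-4)^1 = 28
  constant: 1
Sum = -384 - 96 + 28 + 1 = -451


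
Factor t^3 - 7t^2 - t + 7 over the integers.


Try integer roots (divisors of 7). t=-1: p(-1)=0.
Divide out (t + 1): quotient is t^2 - 8t + 7.
Factor the quadratic: (t - 1)(t - 7)
Result: (t + 1)(t - 1)(t - 7)


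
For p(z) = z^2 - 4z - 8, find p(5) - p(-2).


p(5) = -3
p(-2) = 4
p(5) - p(-2) = -3 - 4 = -7


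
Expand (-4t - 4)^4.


Expand (-4t - 4)^4 by repeated multiplication:
  (-4t - 4)^2 = 16t^2 + 32t + 16
  (-4t - 4)^3 = -64t^3 - 192t^2 - 192t - 64
= 256t^4 + 1024t^3 + 1536t^2 + 1024t + 256


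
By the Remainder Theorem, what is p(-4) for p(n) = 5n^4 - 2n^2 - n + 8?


By the Remainder Theorem, the remainder equals p(-4):
  5*(-4)^4 = 1280
  0*(-4)^3 = 0
  -2*(-4)^2 = -32
  -1*(-4)^1 = 4
  constant: 8
Sum: 1280 + 0 - 32 + 4 + 8 = 1260


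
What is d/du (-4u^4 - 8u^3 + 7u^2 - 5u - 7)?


Apply the power rule term by term:
  d/du(-4u^4) = -16u^3
  d/du(-8u^3) = -24u^2
  d/du(7u^2) = 14u
  d/du(-5u) = -5
  d/du(-7) = 0
p'(u) = -16u^3 - 24u^2 + 14u - 5


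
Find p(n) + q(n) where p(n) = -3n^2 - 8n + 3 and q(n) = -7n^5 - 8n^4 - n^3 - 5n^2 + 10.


Align terms by degree and add:
  -3n^2 - 8n + 3
  -7n^5 - 8n^4 - n^3 - 5n^2 + 10
= -7n^5 - 8n^4 - n^3 - 8n^2 - 8n + 13


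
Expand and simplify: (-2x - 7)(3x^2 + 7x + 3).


Distribute each term of the first polynomial:
  (-2x)(3x^2 + 7x + 3) = -6x^3 - 14x^2 - 6x
  (-7)(3x^2 + 7x + 3) = -21x^2 - 49x - 21
Sum: -6x^3 - 35x^2 - 55x - 21


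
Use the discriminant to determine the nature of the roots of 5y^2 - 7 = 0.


D = b^2 - 4ac = (0)^2 - 4(5)(-7) = 0 + 140 = 140
Since D > 0: two distinct irrational roots


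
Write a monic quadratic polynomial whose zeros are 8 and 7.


p(x) = (x - 8)(x - 7)
Expand: x^2 - 15x + 56


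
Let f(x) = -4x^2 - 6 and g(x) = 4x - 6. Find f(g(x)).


Substitute g(x) into f:
f(g(x)) = -4*(4x - 6)^2 + (-6)
(4x - 6)^2 = 16x^2 - 48x + 36
Expand and combine: -64x^2 + 192x - 150


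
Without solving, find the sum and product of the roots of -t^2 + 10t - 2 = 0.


For at^2+bt+c=0: sum = -b/a, product = c/a.
a=-1, b=10, c=-2
Sum = -(10)/-1 = 10
Product = (-2)/-1 = 2


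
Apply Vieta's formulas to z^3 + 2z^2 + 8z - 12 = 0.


Monic cubic z^3+bz^2+cz+d=0: sum=-b, pairwise sum=c, product=-d.
b=2, c=8, d=-12
r1+r2+r3 = -2
r1r2+r1r3+r2r3 = 8
r1r2r3 = 12


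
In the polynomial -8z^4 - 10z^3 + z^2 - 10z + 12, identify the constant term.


Read off the constant term: 12


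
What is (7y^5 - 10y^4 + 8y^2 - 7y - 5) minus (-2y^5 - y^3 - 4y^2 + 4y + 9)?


Distribute the minus sign:
  (7y^5 - 10y^4 + 8y^2 - 7y - 5)
- (-2y^5 - y^3 - 4y^2 + 4y + 9)
Negate second polynomial: 2y^5 + y^3 + 4y^2 - 4y - 9
Add: 9y^5 - 10y^4 + y^3 + 12y^2 - 11y - 14


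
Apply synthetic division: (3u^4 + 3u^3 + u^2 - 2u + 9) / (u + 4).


Synthetic division with c = -4. Coefficients: 3, 3, 1, -2, 9
Bring down 3.
  3 * -4 = -12; -12 + 3 = -9
  -9 * -4 = 36; 36 + 1 = 37
  37 * -4 = -148; -148 - 2 = -150
  -150 * -4 = 600; 600 + 9 = 609
Quotient: 3u^3 - 9u^2 + 37u - 150, Remainder: 609


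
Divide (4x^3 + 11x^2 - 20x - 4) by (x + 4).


(4x^3 + 11x^2 - 20x - 4) / (x + 4)
Step 1: 4x^2 * (x + 4) = 4x^3 + 16x^2; subtract.
Step 2: -5x * (x + 4) = -5x^2 - 20x; subtract.
Step 3: 0 * (x + 4) = 0; subtract.
Quotient: 4x^2 - 5x, Remainder: -4


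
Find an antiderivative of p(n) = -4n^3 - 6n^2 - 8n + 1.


Reverse power rule on each term:
  ∫ -4n^3 dn = -n^4
  ∫ -6n^2 dn = -2n^3
  ∫ -8n dn = -4n^2
  ∫ 1 dn = n
F(n) = -n^4 - 2n^3 - 4n^2 + n + C


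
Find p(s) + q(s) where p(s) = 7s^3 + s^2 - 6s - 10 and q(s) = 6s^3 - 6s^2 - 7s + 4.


Align terms by degree and add:
  7s^3 + s^2 - 6s - 10
+ 6s^3 - 6s^2 - 7s + 4
= 13s^3 - 5s^2 - 13s - 6


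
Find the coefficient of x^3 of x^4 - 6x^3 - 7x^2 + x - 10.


Read off the coefficient of x^3: -6


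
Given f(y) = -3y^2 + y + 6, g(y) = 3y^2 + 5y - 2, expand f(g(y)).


Substitute g(y) into f:
f(g(y)) = -3*(3y^2 + 5y - 2)^2 + 1*(3y^2 + 5y - 2) + 6
(3y^2 + 5y - 2)^2 = 9y^4 + 30y^3 + 13y^2 - 20y + 4
Expand and combine: -27y^4 - 90y^3 - 36y^2 + 65y - 8


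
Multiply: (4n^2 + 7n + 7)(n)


Distribute each term of the first polynomial:
  (4n^2)(n) = 4n^3
  (7n)(n) = 7n^2
  (7)(n) = 7n
Sum: 4n^3 + 7n^2 + 7n


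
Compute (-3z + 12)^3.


Expand (-3z + 12)^3 by repeated multiplication:
  (-3z + 12)^2 = 9z^2 - 72z + 144
= -27z^3 + 324z^2 - 1296z + 1728


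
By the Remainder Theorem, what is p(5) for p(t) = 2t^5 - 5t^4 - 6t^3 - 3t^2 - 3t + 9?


By the Remainder Theorem, the remainder equals p(5):
  2*(5)^5 = 6250
  -5*(5)^4 = -3125
  -6*(5)^3 = -750
  -3*(5)^2 = -75
  -3*(5)^1 = -15
  constant: 9
Sum: 6250 - 3125 - 750 - 75 - 15 + 9 = 2294


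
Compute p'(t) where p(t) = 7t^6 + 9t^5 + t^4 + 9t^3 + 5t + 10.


Apply the power rule term by term:
  d/dt(7t^6) = 42t^5
  d/dt(9t^5) = 45t^4
  d/dt(t^4) = 4t^3
  d/dt(9t^3) = 27t^2
  d/dt(5t) = 5
  d/dt(10) = 0
p'(t) = 42t^5 + 45t^4 + 4t^3 + 27t^2 + 5


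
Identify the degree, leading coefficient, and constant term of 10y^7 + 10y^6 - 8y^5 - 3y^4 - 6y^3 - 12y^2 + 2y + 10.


Highest power of y is 7, with coefficient 10. Constant term is 10.
Degree = 7, leading coefficient = 10, constant term = 10


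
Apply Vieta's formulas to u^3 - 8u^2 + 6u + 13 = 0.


Monic cubic u^3+bu^2+cu+d=0: sum=-b, pairwise sum=c, product=-d.
b=-8, c=6, d=13
r1+r2+r3 = 8
r1r2+r1r3+r2r3 = 6
r1r2r3 = -13


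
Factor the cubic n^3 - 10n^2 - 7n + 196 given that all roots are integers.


Try integer roots (divisors of 196). n=7: p(7)=0.
Divide out (n - 7): quotient is n^2 - 3n - 28.
Factor the quadratic: (n - 7)(n + 4)
Result: (n - 7)(n - 7)(n + 4)


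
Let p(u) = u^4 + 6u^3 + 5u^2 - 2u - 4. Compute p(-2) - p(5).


p(-2) = -12
p(5) = 1486
p(-2) - p(5) = -12 - 1486 = -1498


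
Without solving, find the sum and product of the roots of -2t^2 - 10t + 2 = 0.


For at^2+bt+c=0: sum = -b/a, product = c/a.
a=-2, b=-10, c=2
Sum = -(-10)/-2 = -5
Product = (2)/-2 = -1


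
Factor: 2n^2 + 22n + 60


Roots satisfy r1 + r2 = -b/a = -11 and r1*r2 = c/a = 30.
So r1 = -6, r2 = -5.
2n^2 + 22n + 60 = 2(n - r1)(n - r2) = 2(n + 6)(n + 5)


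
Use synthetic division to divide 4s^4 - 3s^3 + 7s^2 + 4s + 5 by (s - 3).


Synthetic division with c = 3. Coefficients: 4, -3, 7, 4, 5
Bring down 4.
  4 * 3 = 12; 12 - 3 = 9
  9 * 3 = 27; 27 + 7 = 34
  34 * 3 = 102; 102 + 4 = 106
  106 * 3 = 318; 318 + 5 = 323
Quotient: 4s^3 + 9s^2 + 34s + 106, Remainder: 323


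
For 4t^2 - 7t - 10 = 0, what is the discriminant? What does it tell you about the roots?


D = b^2 - 4ac = (-7)^2 - 4(4)(-10) = 49 + 160 = 209
Since D > 0: two distinct irrational roots


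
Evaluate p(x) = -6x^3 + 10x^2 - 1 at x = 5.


Using direct substitution:
  -6 * (5)^3 = -750
  10 * (5)^2 = 250
  0 * (5)^1 = 0
  constant: -1
Sum = -750 + 250 + 0 - 1 = -501


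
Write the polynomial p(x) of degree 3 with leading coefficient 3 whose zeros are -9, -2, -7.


p(x) = 3(x + 9)(x + 2)(x + 7)
Expand: 3x^3 + 54x^2 + 285x + 378


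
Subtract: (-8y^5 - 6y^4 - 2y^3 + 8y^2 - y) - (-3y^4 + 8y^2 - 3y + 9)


Distribute the minus sign:
  (-8y^5 - 6y^4 - 2y^3 + 8y^2 - y)
- (-3y^4 + 8y^2 - 3y + 9)
Negate second polynomial: 3y^4 - 8y^2 + 3y - 9
Add: -8y^5 - 3y^4 - 2y^3 + 2y - 9


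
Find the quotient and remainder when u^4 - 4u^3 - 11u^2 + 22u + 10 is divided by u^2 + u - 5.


(u^4 - 4u^3 - 11u^2 + 22u + 10) / (u^2 + u - 5)
Step 1: u^2 * (u^2 + u - 5) = u^4 + u^3 - 5u^2; subtract.
Step 2: -5u * (u^2 + u - 5) = -5u^3 - 5u^2 + 25u; subtract.
Step 3: -1 * (u^2 + u - 5) = -u^2 - u + 5; subtract.
Quotient: u^2 - 5u - 1, Remainder: -2u + 5


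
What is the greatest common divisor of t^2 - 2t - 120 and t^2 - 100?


Factor each:
  t^2 - 2t - 120 = (t + 10)(t - 12)
  t^2 - 100 = (t + 10)(t - 10)
Common monic factor: t + 10


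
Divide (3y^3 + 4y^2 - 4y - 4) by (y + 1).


(3y^3 + 4y^2 - 4y - 4) / (y + 1)
Step 1: 3y^2 * (y + 1) = 3y^3 + 3y^2; subtract.
Step 2: y * (y + 1) = y^2 + y; subtract.
Step 3: -5 * (y + 1) = -5y - 5; subtract.
Quotient: 3y^2 + y - 5, Remainder: 1


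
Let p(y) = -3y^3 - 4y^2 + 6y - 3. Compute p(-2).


Using direct substitution:
  -3 * (-2)^3 = 24
  -4 * (-2)^2 = -16
  6 * (-2)^1 = -12
  constant: -3
Sum = 24 - 16 - 12 - 3 = -7


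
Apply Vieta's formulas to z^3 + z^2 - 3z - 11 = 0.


Monic cubic z^3+bz^2+cz+d=0: sum=-b, pairwise sum=c, product=-d.
b=1, c=-3, d=-11
r1+r2+r3 = -1
r1r2+r1r3+r2r3 = -3
r1r2r3 = 11


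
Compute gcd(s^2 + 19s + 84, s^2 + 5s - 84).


Factor each:
  s^2 + 19s + 84 = (s + 12)(s + 7)
  s^2 + 5s - 84 = (s + 12)(s - 7)
Common monic factor: s + 12


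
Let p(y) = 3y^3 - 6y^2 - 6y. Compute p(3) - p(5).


p(3) = 9
p(5) = 195
p(3) - p(5) = 9 - 195 = -186


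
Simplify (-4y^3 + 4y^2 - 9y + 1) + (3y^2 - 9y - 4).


Align terms by degree and add:
  -4y^3 + 4y^2 - 9y + 1
+ 3y^2 - 9y - 4
= -4y^3 + 7y^2 - 18y - 3


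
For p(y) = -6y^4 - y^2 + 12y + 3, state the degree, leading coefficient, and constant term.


Highest power of y is 4, with coefficient -6. Constant term is 3.
Degree = 4, leading coefficient = -6, constant term = 3


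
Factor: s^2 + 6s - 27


Roots satisfy r1 + r2 = -b/a = -6 and r1*r2 = c/a = -27.
So r1 = 3, r2 = -9.
s^2 + 6s - 27 = (s - r1)(s - r2) = (s - 3)(s + 9)


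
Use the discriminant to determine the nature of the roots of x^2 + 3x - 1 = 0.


D = b^2 - 4ac = (3)^2 - 4(1)(-1) = 9 + 4 = 13
Since D > 0: two distinct irrational roots


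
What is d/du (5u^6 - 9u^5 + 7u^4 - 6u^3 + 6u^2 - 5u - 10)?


Apply the power rule term by term:
  d/du(5u^6) = 30u^5
  d/du(-9u^5) = -45u^4
  d/du(7u^4) = 28u^3
  d/du(-6u^3) = -18u^2
  d/du(6u^2) = 12u
  d/du(-5u) = -5
  d/du(-10) = 0
p'(u) = 30u^5 - 45u^4 + 28u^3 - 18u^2 + 12u - 5


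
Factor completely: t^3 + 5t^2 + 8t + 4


Try integer roots (divisors of 4). t=-1: p(-1)=0.
Divide out (t + 1): quotient is t^2 + 4t + 4.
Factor the quadratic: (t + 2)(t + 2)
Result: (t + 1)(t + 2)(t + 2)


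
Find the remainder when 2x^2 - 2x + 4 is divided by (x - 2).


By the Remainder Theorem, the remainder equals p(2):
  2*(2)^2 = 8
  -2*(2)^1 = -4
  constant: 4
Sum: 8 - 4 + 4 = 8


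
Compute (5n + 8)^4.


Expand (5n + 8)^4 by repeated multiplication:
  (5n + 8)^2 = 25n^2 + 80n + 64
  (5n + 8)^3 = 125n^3 + 600n^2 + 960n + 512
= 625n^4 + 4000n^3 + 9600n^2 + 10240n + 4096


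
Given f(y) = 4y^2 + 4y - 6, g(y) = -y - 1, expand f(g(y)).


Substitute g(y) into f:
f(g(y)) = 4*(-y - 1)^2 + 4*(-y - 1) + (-6)
(-y - 1)^2 = y^2 + 2y + 1
Expand and combine: 4y^2 + 4y - 6


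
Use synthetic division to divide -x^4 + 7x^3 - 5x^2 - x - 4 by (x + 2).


Synthetic division with c = -2. Coefficients: -1, 7, -5, -1, -4
Bring down -1.
  -1 * -2 = 2; 2 + 7 = 9
  9 * -2 = -18; -18 - 5 = -23
  -23 * -2 = 46; 46 - 1 = 45
  45 * -2 = -90; -90 - 4 = -94
Quotient: -x^3 + 9x^2 - 23x + 45, Remainder: -94


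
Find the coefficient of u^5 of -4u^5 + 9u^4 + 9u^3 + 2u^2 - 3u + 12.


Read off the coefficient of u^5: -4


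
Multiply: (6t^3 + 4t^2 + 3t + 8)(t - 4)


Distribute each term of the first polynomial:
  (6t^3)(t - 4) = 6t^4 - 24t^3
  (4t^2)(t - 4) = 4t^3 - 16t^2
  (3t)(t - 4) = 3t^2 - 12t
  (8)(t - 4) = 8t - 32
Sum: 6t^4 - 20t^3 - 13t^2 - 4t - 32


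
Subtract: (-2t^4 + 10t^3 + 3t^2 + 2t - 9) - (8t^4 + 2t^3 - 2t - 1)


Distribute the minus sign:
  (-2t^4 + 10t^3 + 3t^2 + 2t - 9)
- (8t^4 + 2t^3 - 2t - 1)
Negate second polynomial: -8t^4 - 2t^3 + 2t + 1
Add: -10t^4 + 8t^3 + 3t^2 + 4t - 8


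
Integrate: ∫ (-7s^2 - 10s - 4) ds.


Reverse power rule on each term:
  ∫ -7s^2 ds = -(7/3)s^3
  ∫ -10s ds = -5s^2
  ∫ -4 ds = -4s
F(s) = -(7/3)s^3 - 5s^2 - 4s + C


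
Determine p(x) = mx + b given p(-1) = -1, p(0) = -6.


p(x) = mx + b. Using p(-1)=-1, p(0)=-6:
m = (-1 + 6)/(-1) = 5/-1 = -5
b = -1 - m*(-1) = -1 - 5 = -6
p(x) = -5x - 6


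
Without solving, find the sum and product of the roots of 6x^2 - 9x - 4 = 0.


For ax^2+bx+c=0: sum = -b/a, product = c/a.
a=6, b=-9, c=-4
Sum = -(-9)/6 = 3/2
Product = (-4)/6 = -2/3


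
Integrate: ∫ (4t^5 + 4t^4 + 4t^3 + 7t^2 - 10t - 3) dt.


Reverse power rule on each term:
  ∫ 4t^5 dt = (2/3)t^6
  ∫ 4t^4 dt = (4/5)t^5
  ∫ 4t^3 dt = t^4
  ∫ 7t^2 dt = (7/3)t^3
  ∫ -10t dt = -5t^2
  ∫ -3 dt = -3t
F(t) = (2/3)t^6 + (4/5)t^5 + t^4 + (7/3)t^3 - 5t^2 - 3t + C


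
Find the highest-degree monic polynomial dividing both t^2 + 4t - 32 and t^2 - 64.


Factor each:
  t^2 + 4t - 32 = (t + 8)(t - 4)
  t^2 - 64 = (t + 8)(t - 8)
Common monic factor: t + 8


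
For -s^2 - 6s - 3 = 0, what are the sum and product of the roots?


For as^2+bs+c=0: sum = -b/a, product = c/a.
a=-1, b=-6, c=-3
Sum = -(-6)/-1 = -6
Product = (-3)/-1 = 3


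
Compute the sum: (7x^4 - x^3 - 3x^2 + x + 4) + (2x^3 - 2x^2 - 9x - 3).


Align terms by degree and add:
  7x^4 - x^3 - 3x^2 + x + 4
+ 2x^3 - 2x^2 - 9x - 3
= 7x^4 + x^3 - 5x^2 - 8x + 1


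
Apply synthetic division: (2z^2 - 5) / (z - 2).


Synthetic division with c = 2. Coefficients: 2, 0, -5
Bring down 2.
  2 * 2 = 4; 4 + 0 = 4
  4 * 2 = 8; 8 - 5 = 3
Quotient: 2z + 4, Remainder: 3


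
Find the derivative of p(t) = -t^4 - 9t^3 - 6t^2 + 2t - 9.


Apply the power rule term by term:
  d/dt(-t^4) = -4t^3
  d/dt(-9t^3) = -27t^2
  d/dt(-6t^2) = -12t
  d/dt(2t) = 2
  d/dt(-9) = 0
p'(t) = -4t^3 - 27t^2 - 12t + 2


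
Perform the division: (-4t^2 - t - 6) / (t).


(-4t^2 - t - 6) / (t)
Step 1: -4t * (t) = -4t^2; subtract.
Step 2: -1 * (t) = -t; subtract.
Quotient: -4t - 1, Remainder: -6


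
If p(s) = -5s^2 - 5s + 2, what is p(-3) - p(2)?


p(-3) = -28
p(2) = -28
p(-3) - p(2) = -28 + 28 = 0


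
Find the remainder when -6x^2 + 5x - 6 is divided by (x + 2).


By the Remainder Theorem, the remainder equals p(-2):
  -6*(-2)^2 = -24
  5*(-2)^1 = -10
  constant: -6
Sum: -24 - 10 - 6 = -40


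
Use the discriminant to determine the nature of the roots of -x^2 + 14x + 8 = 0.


D = b^2 - 4ac = (14)^2 - 4(-1)(8) = 196 + 32 = 228
Since D > 0: two distinct irrational roots


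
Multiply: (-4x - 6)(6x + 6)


Distribute each term of the first polynomial:
  (-4x)(6x + 6) = -24x^2 - 24x
  (-6)(6x + 6) = -36x - 36
Sum: -24x^2 - 60x - 36


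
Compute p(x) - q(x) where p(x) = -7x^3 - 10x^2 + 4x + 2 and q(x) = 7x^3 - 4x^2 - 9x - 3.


Distribute the minus sign:
  (-7x^3 - 10x^2 + 4x + 2)
- (7x^3 - 4x^2 - 9x - 3)
Negate second polynomial: -7x^3 + 4x^2 + 9x + 3
Add: -14x^3 - 6x^2 + 13x + 5


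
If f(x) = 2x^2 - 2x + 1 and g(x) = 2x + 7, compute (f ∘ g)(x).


Substitute g(x) into f:
f(g(x)) = 2*(2x + 7)^2 + (-2)*(2x + 7) + 1
(2x + 7)^2 = 4x^2 + 28x + 49
Expand and combine: 8x^2 + 52x + 85


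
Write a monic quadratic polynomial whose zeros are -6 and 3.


p(u) = (u + 6)(u - 3)
Expand: u^2 + 3u - 18


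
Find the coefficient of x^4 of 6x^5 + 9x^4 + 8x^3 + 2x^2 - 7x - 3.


Read off the coefficient of x^4: 9


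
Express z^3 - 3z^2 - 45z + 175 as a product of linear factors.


Try integer roots (divisors of 175). z=-7: p(-7)=0.
Divide out (z + 7): quotient is z^2 - 10z + 25.
Factor the quadratic: (z - 5)(z - 5)
Result: (z + 7)(z - 5)(z - 5)


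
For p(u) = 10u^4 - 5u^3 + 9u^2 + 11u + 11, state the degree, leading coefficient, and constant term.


Highest power of u is 4, with coefficient 10. Constant term is 11.
Degree = 4, leading coefficient = 10, constant term = 11


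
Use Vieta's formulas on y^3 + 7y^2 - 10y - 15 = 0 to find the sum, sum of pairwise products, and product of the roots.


Monic cubic y^3+by^2+cy+d=0: sum=-b, pairwise sum=c, product=-d.
b=7, c=-10, d=-15
r1+r2+r3 = -7
r1r2+r1r3+r2r3 = -10
r1r2r3 = 15


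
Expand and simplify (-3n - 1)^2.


Expand (-3n - 1)^2 by repeated multiplication:
= 9n^2 + 6n + 1


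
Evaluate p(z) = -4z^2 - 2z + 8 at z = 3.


Using direct substitution:
  -4 * (3)^2 = -36
  -2 * (3)^1 = -6
  constant: 8
Sum = -36 - 6 + 8 = -34


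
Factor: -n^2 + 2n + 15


Roots satisfy r1 + r2 = -b/a = 2 and r1*r2 = c/a = -15.
So r1 = 5, r2 = -3.
-n^2 + 2n + 15 = -(n - r1)(n - r2) = -(n - 5)(n + 3)


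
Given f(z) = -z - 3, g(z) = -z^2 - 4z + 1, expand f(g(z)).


Substitute g(z) into f:
f(g(z)) = -1*(-z^2 - 4z + 1) + (-3)
Expand and combine: z^2 + 4z - 4


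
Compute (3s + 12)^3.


Expand (3s + 12)^3 by repeated multiplication:
  (3s + 12)^2 = 9s^2 + 72s + 144
= 27s^3 + 324s^2 + 1296s + 1728


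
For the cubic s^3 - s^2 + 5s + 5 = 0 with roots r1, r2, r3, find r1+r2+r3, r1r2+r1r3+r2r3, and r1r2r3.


Monic cubic s^3+bs^2+cs+d=0: sum=-b, pairwise sum=c, product=-d.
b=-1, c=5, d=5
r1+r2+r3 = 1
r1r2+r1r3+r2r3 = 5
r1r2r3 = -5


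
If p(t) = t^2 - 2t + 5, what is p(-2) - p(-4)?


p(-2) = 13
p(-4) = 29
p(-2) - p(-4) = 13 - 29 = -16


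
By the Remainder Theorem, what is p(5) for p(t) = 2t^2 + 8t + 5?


By the Remainder Theorem, the remainder equals p(5):
  2*(5)^2 = 50
  8*(5)^1 = 40
  constant: 5
Sum: 50 + 40 + 5 = 95


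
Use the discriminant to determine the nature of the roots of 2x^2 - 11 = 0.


D = b^2 - 4ac = (0)^2 - 4(2)(-11) = 0 + 88 = 88
Since D > 0: two distinct irrational roots


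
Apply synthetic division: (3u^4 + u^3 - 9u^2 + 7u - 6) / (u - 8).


Synthetic division with c = 8. Coefficients: 3, 1, -9, 7, -6
Bring down 3.
  3 * 8 = 24; 24 + 1 = 25
  25 * 8 = 200; 200 - 9 = 191
  191 * 8 = 1528; 1528 + 7 = 1535
  1535 * 8 = 12280; 12280 - 6 = 12274
Quotient: 3u^3 + 25u^2 + 191u + 1535, Remainder: 12274


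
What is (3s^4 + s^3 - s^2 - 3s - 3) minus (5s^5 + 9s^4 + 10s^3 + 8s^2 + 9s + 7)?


Distribute the minus sign:
  (3s^4 + s^3 - s^2 - 3s - 3)
- (5s^5 + 9s^4 + 10s^3 + 8s^2 + 9s + 7)
Negate second polynomial: -5s^5 - 9s^4 - 10s^3 - 8s^2 - 9s - 7
Add: -5s^5 - 6s^4 - 9s^3 - 9s^2 - 12s - 10


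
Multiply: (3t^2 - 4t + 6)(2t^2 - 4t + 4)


Distribute each term of the first polynomial:
  (3t^2)(2t^2 - 4t + 4) = 6t^4 - 12t^3 + 12t^2
  (-4t)(2t^2 - 4t + 4) = -8t^3 + 16t^2 - 16t
  (6)(2t^2 - 4t + 4) = 12t^2 - 24t + 24
Sum: 6t^4 - 20t^3 + 40t^2 - 40t + 24


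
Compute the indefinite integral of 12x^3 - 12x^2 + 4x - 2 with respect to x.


Reverse power rule on each term:
  ∫ 12x^3 dx = 3x^4
  ∫ -12x^2 dx = -4x^3
  ∫ 4x dx = 2x^2
  ∫ -2 dx = -2x
F(x) = 3x^4 - 4x^3 + 2x^2 - 2x + C


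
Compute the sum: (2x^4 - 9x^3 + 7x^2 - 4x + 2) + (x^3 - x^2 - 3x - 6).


Align terms by degree and add:
  2x^4 - 9x^3 + 7x^2 - 4x + 2
+ x^3 - x^2 - 3x - 6
= 2x^4 - 8x^3 + 6x^2 - 7x - 4


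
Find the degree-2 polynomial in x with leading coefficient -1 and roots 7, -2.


p(x) = -(x - 7)(x + 2)
Expand: -x^2 + 5x + 14


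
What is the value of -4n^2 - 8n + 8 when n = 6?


Using direct substitution:
  -4 * (6)^2 = -144
  -8 * (6)^1 = -48
  constant: 8
Sum = -144 - 48 + 8 = -184


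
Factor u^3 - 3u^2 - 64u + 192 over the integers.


Try integer roots (divisors of 192). u=3: p(3)=0.
Divide out (u - 3): quotient is u^2 - 64.
Factor the quadratic: (u - 8)(u + 8)
Result: (u - 3)(u - 8)(u + 8)


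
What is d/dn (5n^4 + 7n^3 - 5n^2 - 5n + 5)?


Apply the power rule term by term:
  d/dn(5n^4) = 20n^3
  d/dn(7n^3) = 21n^2
  d/dn(-5n^2) = -10n
  d/dn(-5n) = -5
  d/dn(5) = 0
p'(n) = 20n^3 + 21n^2 - 10n - 5


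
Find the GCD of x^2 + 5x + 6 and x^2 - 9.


Factor each:
  x^2 + 5x + 6 = (x + 3)(x + 2)
  x^2 - 9 = (x + 3)(x - 3)
Common monic factor: x + 3


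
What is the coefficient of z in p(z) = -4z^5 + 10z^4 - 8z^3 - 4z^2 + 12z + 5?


Read off the coefficient of z: 12


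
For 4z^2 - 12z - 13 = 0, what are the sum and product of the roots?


For az^2+bz+c=0: sum = -b/a, product = c/a.
a=4, b=-12, c=-13
Sum = -(-12)/4 = 3
Product = (-13)/4 = -13/4


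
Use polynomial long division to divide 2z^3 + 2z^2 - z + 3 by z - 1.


(2z^3 + 2z^2 - z + 3) / (z - 1)
Step 1: 2z^2 * (z - 1) = 2z^3 - 2z^2; subtract.
Step 2: 4z * (z - 1) = 4z^2 - 4z; subtract.
Step 3: 3 * (z - 1) = 3z - 3; subtract.
Quotient: 2z^2 + 4z + 3, Remainder: 6


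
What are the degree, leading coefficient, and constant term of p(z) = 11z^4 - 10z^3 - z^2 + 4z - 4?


Highest power of z is 4, with coefficient 11. Constant term is -4.
Degree = 4, leading coefficient = 11, constant term = -4


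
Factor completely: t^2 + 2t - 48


Roots satisfy r1 + r2 = -b/a = -2 and r1*r2 = c/a = -48.
So r1 = 6, r2 = -8.
t^2 + 2t - 48 = (t - r1)(t - r2) = (t - 6)(t + 8)


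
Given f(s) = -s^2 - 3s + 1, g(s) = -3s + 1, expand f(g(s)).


Substitute g(s) into f:
f(g(s)) = -1*(-3s + 1)^2 + (-3)*(-3s + 1) + 1
(-3s + 1)^2 = 9s^2 - 6s + 1
Expand and combine: -9s^2 + 15s - 3


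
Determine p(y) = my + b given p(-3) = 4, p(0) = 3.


p(y) = my + b. Using p(-3)=4, p(0)=3:
m = (4 - 3)/(-3) = 1/-3 = -1/3
b = 4 - m*(-3) = 4 - 1 = 3
p(y) = -(1/3)y + 3


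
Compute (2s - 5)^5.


Expand (2s - 5)^5 by repeated multiplication:
  (2s - 5)^2 = 4s^2 - 20s + 25
  (2s - 5)^3 = 8s^3 - 60s^2 + 150s - 125
  (2s - 5)^4 = 16s^4 - 160s^3 + 600s^2 - 1000s + 625
= 32s^5 - 400s^4 + 2000s^3 - 5000s^2 + 6250s - 3125


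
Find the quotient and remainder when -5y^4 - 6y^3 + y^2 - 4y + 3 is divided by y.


(-5y^4 - 6y^3 + y^2 - 4y + 3) / (y)
Step 1: -5y^3 * (y) = -5y^4; subtract.
Step 2: -6y^2 * (y) = -6y^3; subtract.
Step 3: y * (y) = y^2; subtract.
Step 4: -4 * (y) = -4y; subtract.
Quotient: -5y^3 - 6y^2 + y - 4, Remainder: 3


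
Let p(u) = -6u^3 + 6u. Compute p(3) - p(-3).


p(3) = -144
p(-3) = 144
p(3) - p(-3) = -144 - 144 = -288


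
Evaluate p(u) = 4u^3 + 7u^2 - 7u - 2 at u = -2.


Using direct substitution:
  4 * (-2)^3 = -32
  7 * (-2)^2 = 28
  -7 * (-2)^1 = 14
  constant: -2
Sum = -32 + 28 + 14 - 2 = 8


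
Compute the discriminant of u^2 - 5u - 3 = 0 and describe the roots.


D = b^2 - 4ac = (-5)^2 - 4(1)(-3) = 25 + 12 = 37
Since D > 0: two distinct irrational roots


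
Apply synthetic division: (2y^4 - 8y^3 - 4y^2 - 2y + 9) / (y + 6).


Synthetic division with c = -6. Coefficients: 2, -8, -4, -2, 9
Bring down 2.
  2 * -6 = -12; -12 - 8 = -20
  -20 * -6 = 120; 120 - 4 = 116
  116 * -6 = -696; -696 - 2 = -698
  -698 * -6 = 4188; 4188 + 9 = 4197
Quotient: 2y^3 - 20y^2 + 116y - 698, Remainder: 4197


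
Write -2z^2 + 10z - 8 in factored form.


Roots satisfy r1 + r2 = -b/a = 5 and r1*r2 = c/a = 4.
So r1 = 1, r2 = 4.
-2z^2 + 10z - 8 = -2(z - r1)(z - r2) = -2(z - 1)(z - 4)


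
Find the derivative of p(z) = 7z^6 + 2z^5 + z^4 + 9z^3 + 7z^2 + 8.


Apply the power rule term by term:
  d/dz(7z^6) = 42z^5
  d/dz(2z^5) = 10z^4
  d/dz(z^4) = 4z^3
  d/dz(9z^3) = 27z^2
  d/dz(7z^2) = 14z
  d/dz(8) = 0
p'(z) = 42z^5 + 10z^4 + 4z^3 + 27z^2 + 14z


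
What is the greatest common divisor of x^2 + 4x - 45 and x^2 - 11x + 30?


Factor each:
  x^2 + 4x - 45 = (x - 5)(x + 9)
  x^2 - 11x + 30 = (x - 5)(x - 6)
Common monic factor: x - 5


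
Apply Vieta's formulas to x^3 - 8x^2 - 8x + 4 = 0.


Monic cubic x^3+bx^2+cx+d=0: sum=-b, pairwise sum=c, product=-d.
b=-8, c=-8, d=4
r1+r2+r3 = 8
r1r2+r1r3+r2r3 = -8
r1r2r3 = -4


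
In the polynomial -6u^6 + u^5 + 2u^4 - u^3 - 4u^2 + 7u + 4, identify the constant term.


Read off the constant term: 4


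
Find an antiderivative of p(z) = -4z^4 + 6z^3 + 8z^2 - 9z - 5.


Reverse power rule on each term:
  ∫ -4z^4 dz = -(4/5)z^5
  ∫ 6z^3 dz = (3/2)z^4
  ∫ 8z^2 dz = (8/3)z^3
  ∫ -9z dz = -(9/2)z^2
  ∫ -5 dz = -5z
F(z) = -(4/5)z^5 + (3/2)z^4 + (8/3)z^3 - (9/2)z^2 - 5z + C


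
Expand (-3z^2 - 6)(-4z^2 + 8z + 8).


Distribute each term of the first polynomial:
  (-3z^2)(-4z^2 + 8z + 8) = 12z^4 - 24z^3 - 24z^2
  (-6)(-4z^2 + 8z + 8) = 24z^2 - 48z - 48
Sum: 12z^4 - 24z^3 - 48z - 48


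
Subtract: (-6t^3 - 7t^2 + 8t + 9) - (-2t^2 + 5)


Distribute the minus sign:
  (-6t^3 - 7t^2 + 8t + 9)
- (-2t^2 + 5)
Negate second polynomial: 2t^2 - 5
Add: -6t^3 - 5t^2 + 8t + 4


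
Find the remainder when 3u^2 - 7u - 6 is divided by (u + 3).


By the Remainder Theorem, the remainder equals p(-3):
  3*(-3)^2 = 27
  -7*(-3)^1 = 21
  constant: -6
Sum: 27 + 21 - 6 = 42


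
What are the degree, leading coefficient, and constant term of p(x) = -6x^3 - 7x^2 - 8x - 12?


Highest power of x is 3, with coefficient -6. Constant term is -12.
Degree = 3, leading coefficient = -6, constant term = -12


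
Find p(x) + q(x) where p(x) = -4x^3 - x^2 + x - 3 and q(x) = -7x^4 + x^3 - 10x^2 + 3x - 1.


Align terms by degree and add:
  -4x^3 - x^2 + x - 3
  -7x^4 + x^3 - 10x^2 + 3x - 1
= -7x^4 - 3x^3 - 11x^2 + 4x - 4


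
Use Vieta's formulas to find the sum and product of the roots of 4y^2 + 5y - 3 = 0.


For ay^2+by+c=0: sum = -b/a, product = c/a.
a=4, b=5, c=-3
Sum = -(5)/4 = -5/4
Product = (-3)/4 = -3/4


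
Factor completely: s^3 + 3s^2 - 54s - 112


Try integer roots (divisors of -112). s=7: p(7)=0.
Divide out (s - 7): quotient is s^2 + 10s + 16.
Factor the quadratic: (s + 8)(s + 2)
Result: (s - 7)(s + 8)(s + 2)


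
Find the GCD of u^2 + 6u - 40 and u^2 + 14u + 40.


Factor each:
  u^2 + 6u - 40 = (u + 10)(u - 4)
  u^2 + 14u + 40 = (u + 10)(u + 4)
Common monic factor: u + 10


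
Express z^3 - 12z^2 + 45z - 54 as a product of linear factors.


Try integer roots (divisors of -54). z=3: p(3)=0.
Divide out (z - 3): quotient is z^2 - 9z + 18.
Factor the quadratic: (z - 3)(z - 6)
Result: (z - 3)(z - 3)(z - 6)


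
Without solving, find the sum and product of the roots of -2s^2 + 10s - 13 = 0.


For as^2+bs+c=0: sum = -b/a, product = c/a.
a=-2, b=10, c=-13
Sum = -(10)/-2 = 5
Product = (-13)/-2 = 13/2


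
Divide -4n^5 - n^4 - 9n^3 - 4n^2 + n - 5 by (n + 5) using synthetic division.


Synthetic division with c = -5. Coefficients: -4, -1, -9, -4, 1, -5
Bring down -4.
  -4 * -5 = 20; 20 - 1 = 19
  19 * -5 = -95; -95 - 9 = -104
  -104 * -5 = 520; 520 - 4 = 516
  516 * -5 = -2580; -2580 + 1 = -2579
  -2579 * -5 = 12895; 12895 - 5 = 12890
Quotient: -4n^4 + 19n^3 - 104n^2 + 516n - 2579, Remainder: 12890


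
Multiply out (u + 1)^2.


Expand (u + 1)^2 by repeated multiplication:
= u^2 + 2u + 1


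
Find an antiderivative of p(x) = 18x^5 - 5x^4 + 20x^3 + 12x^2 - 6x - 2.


Reverse power rule on each term:
  ∫ 18x^5 dx = 3x^6
  ∫ -5x^4 dx = -x^5
  ∫ 20x^3 dx = 5x^4
  ∫ 12x^2 dx = 4x^3
  ∫ -6x dx = -3x^2
  ∫ -2 dx = -2x
F(x) = 3x^6 - x^5 + 5x^4 + 4x^3 - 3x^2 - 2x + C


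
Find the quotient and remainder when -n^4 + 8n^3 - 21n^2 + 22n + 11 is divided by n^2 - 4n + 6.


(-n^4 + 8n^3 - 21n^2 + 22n + 11) / (n^2 - 4n + 6)
Step 1: -n^2 * (n^2 - 4n + 6) = -n^4 + 4n^3 - 6n^2; subtract.
Step 2: 4n * (n^2 - 4n + 6) = 4n^3 - 16n^2 + 24n; subtract.
Step 3: 1 * (n^2 - 4n + 6) = n^2 - 4n + 6; subtract.
Quotient: -n^2 + 4n + 1, Remainder: 2n + 5


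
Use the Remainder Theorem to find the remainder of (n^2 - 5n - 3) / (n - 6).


By the Remainder Theorem, the remainder equals p(6):
  1*(6)^2 = 36
  -5*(6)^1 = -30
  constant: -3
Sum: 36 - 30 - 3 = 3


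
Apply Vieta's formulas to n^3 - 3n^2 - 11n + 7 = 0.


Monic cubic n^3+bn^2+cn+d=0: sum=-b, pairwise sum=c, product=-d.
b=-3, c=-11, d=7
r1+r2+r3 = 3
r1r2+r1r3+r2r3 = -11
r1r2r3 = -7


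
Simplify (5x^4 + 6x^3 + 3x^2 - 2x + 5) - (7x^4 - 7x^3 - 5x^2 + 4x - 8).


Distribute the minus sign:
  (5x^4 + 6x^3 + 3x^2 - 2x + 5)
- (7x^4 - 7x^3 - 5x^2 + 4x - 8)
Negate second polynomial: -7x^4 + 7x^3 + 5x^2 - 4x + 8
Add: -2x^4 + 13x^3 + 8x^2 - 6x + 13


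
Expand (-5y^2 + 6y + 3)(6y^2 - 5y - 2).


Distribute each term of the first polynomial:
  (-5y^2)(6y^2 - 5y - 2) = -30y^4 + 25y^3 + 10y^2
  (6y)(6y^2 - 5y - 2) = 36y^3 - 30y^2 - 12y
  (3)(6y^2 - 5y - 2) = 18y^2 - 15y - 6
Sum: -30y^4 + 61y^3 - 2y^2 - 27y - 6


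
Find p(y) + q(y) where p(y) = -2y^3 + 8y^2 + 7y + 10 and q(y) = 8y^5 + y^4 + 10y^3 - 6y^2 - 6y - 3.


Align terms by degree and add:
  -2y^3 + 8y^2 + 7y + 10
+ 8y^5 + y^4 + 10y^3 - 6y^2 - 6y - 3
= 8y^5 + y^4 + 8y^3 + 2y^2 + y + 7


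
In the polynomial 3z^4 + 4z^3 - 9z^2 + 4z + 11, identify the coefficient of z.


Read off the coefficient of z: 4


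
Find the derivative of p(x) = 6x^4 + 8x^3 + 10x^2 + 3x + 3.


Apply the power rule term by term:
  d/dx(6x^4) = 24x^3
  d/dx(8x^3) = 24x^2
  d/dx(10x^2) = 20x
  d/dx(3x) = 3
  d/dx(3) = 0
p'(x) = 24x^3 + 24x^2 + 20x + 3


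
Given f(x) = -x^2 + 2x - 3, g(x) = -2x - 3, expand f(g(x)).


Substitute g(x) into f:
f(g(x)) = -1*(-2x - 3)^2 + 2*(-2x - 3) + (-3)
(-2x - 3)^2 = 4x^2 + 12x + 9
Expand and combine: -4x^2 - 16x - 18


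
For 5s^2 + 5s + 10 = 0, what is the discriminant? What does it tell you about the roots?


D = b^2 - 4ac = (5)^2 - 4(5)(10) = 25 - 200 = -175
Since D < 0: two complex conjugate roots (no real roots)


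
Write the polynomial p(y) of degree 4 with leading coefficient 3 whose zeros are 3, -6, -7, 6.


p(y) = 3(y - 3)(y + 6)(y + 7)(y - 6)
Expand: 3y^4 + 12y^3 - 171y^2 - 432y + 2268


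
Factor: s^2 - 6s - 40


Roots satisfy r1 + r2 = -b/a = 6 and r1*r2 = c/a = -40.
So r1 = -4, r2 = 10.
s^2 - 6s - 40 = (s - r1)(s - r2) = (s + 4)(s - 10)


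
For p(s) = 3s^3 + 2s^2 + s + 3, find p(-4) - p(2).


p(-4) = -161
p(2) = 37
p(-4) - p(2) = -161 - 37 = -198


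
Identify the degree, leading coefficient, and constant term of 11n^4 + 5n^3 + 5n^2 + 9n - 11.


Highest power of n is 4, with coefficient 11. Constant term is -11.
Degree = 4, leading coefficient = 11, constant term = -11


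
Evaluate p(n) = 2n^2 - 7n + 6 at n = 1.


Using direct substitution:
  2 * (1)^2 = 2
  -7 * (1)^1 = -7
  constant: 6
Sum = 2 - 7 + 6 = 1


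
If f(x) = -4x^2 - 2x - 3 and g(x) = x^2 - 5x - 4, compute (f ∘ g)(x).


Substitute g(x) into f:
f(g(x)) = -4*(x^2 - 5x - 4)^2 + (-2)*(x^2 - 5x - 4) + (-3)
(x^2 - 5x - 4)^2 = x^4 - 10x^3 + 17x^2 + 40x + 16
Expand and combine: -4x^4 + 40x^3 - 70x^2 - 150x - 59


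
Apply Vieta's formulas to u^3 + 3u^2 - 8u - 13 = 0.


Monic cubic u^3+bu^2+cu+d=0: sum=-b, pairwise sum=c, product=-d.
b=3, c=-8, d=-13
r1+r2+r3 = -3
r1r2+r1r3+r2r3 = -8
r1r2r3 = 13


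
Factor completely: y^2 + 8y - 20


Roots satisfy r1 + r2 = -b/a = -8 and r1*r2 = c/a = -20.
So r1 = 2, r2 = -10.
y^2 + 8y - 20 = (y - r1)(y - r2) = (y - 2)(y + 10)


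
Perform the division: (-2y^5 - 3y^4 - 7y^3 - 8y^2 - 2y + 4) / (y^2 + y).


(-2y^5 - 3y^4 - 7y^3 - 8y^2 - 2y + 4) / (y^2 + y)
Step 1: -2y^3 * (y^2 + y) = -2y^5 - 2y^4; subtract.
Step 2: -y^2 * (y^2 + y) = -y^4 - y^3; subtract.
Step 3: -6y * (y^2 + y) = -6y^3 - 6y^2; subtract.
Step 4: -2 * (y^2 + y) = -2y^2 - 2y; subtract.
Quotient: -2y^3 - y^2 - 6y - 2, Remainder: 4


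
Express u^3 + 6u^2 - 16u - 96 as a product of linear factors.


Try integer roots (divisors of -96). u=-4: p(-4)=0.
Divide out (u + 4): quotient is u^2 + 2u - 24.
Factor the quadratic: (u - 4)(u + 6)
Result: (u + 4)(u - 4)(u + 6)


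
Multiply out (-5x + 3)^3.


Expand (-5x + 3)^3 by repeated multiplication:
  (-5x + 3)^2 = 25x^2 - 30x + 9
= -125x^3 + 225x^2 - 135x + 27


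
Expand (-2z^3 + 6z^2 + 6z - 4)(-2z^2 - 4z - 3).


Distribute each term of the first polynomial:
  (-2z^3)(-2z^2 - 4z - 3) = 4z^5 + 8z^4 + 6z^3
  (6z^2)(-2z^2 - 4z - 3) = -12z^4 - 24z^3 - 18z^2
  (6z)(-2z^2 - 4z - 3) = -12z^3 - 24z^2 - 18z
  (-4)(-2z^2 - 4z - 3) = 8z^2 + 16z + 12
Sum: 4z^5 - 4z^4 - 30z^3 - 34z^2 - 2z + 12
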